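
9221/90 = 102 + 41/90 = 102.46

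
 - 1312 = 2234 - 3546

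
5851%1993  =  1865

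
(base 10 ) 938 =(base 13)572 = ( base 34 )rk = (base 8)1652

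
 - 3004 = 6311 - 9315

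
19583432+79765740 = 99349172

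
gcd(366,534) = 6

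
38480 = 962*40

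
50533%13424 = 10261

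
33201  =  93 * 357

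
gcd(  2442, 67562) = 814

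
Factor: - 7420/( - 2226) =10/3 = 2^1*3^( - 1 )*5^1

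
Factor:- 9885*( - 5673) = 56077605=3^2*5^1*31^1 * 61^1 * 659^1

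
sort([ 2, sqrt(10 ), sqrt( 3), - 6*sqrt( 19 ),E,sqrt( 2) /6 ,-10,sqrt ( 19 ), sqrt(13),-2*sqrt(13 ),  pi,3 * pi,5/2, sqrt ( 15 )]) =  [ - 6*sqrt( 19 ),-10, - 2*sqrt( 13),sqrt( 2)/6, sqrt ( 3), 2,5/2, E, pi, sqrt( 10),sqrt( 13 ), sqrt(15 ),  sqrt( 19 ), 3*pi]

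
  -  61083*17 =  - 1038411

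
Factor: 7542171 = 3^2 * 7^1*13^1*9209^1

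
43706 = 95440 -51734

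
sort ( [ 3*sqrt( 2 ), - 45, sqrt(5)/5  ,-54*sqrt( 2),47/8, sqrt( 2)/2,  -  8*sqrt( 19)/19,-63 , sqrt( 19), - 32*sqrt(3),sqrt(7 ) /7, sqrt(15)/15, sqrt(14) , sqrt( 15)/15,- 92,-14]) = [ - 92,-54*sqrt( 2 ),-63, - 32*sqrt(3),- 45, - 14, -8*sqrt(  19 ) /19, sqrt( 15)/15, sqrt( 15) /15,sqrt( 7 ) /7, sqrt( 5)/5,  sqrt (2)/2,sqrt( 14 ), 3 *sqrt ( 2), sqrt( 19 ),  47/8]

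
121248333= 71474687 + 49773646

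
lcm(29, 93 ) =2697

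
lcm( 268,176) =11792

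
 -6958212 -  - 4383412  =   - 2574800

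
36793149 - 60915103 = -24121954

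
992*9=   8928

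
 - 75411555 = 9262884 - 84674439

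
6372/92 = 69 + 6/23 = 69.26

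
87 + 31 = 118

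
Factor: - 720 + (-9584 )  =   - 2^6*7^1* 23^1 = - 10304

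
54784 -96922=  -  42138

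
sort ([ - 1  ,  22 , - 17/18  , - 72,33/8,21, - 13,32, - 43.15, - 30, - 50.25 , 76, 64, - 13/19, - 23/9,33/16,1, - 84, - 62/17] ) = [ - 84, - 72,  -  50.25, - 43.15, - 30,  -  13 ,  -  62/17  , - 23/9, - 1, - 17/18, -13/19, 1,33/16, 33/8, 21, 22,32 , 64  ,  76 ] 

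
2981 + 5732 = 8713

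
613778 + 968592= 1582370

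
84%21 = 0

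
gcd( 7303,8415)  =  1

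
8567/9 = 951 + 8/9 = 951.89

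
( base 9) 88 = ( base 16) 50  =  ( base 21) 3h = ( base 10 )80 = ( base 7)143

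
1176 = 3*392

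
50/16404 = 25/8202=0.00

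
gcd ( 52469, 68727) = 739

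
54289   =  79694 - 25405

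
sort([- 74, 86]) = [ -74,86]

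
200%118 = 82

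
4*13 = 52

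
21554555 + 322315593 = 343870148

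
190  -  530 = -340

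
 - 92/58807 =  - 92/58807 = - 0.00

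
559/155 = 559/155 = 3.61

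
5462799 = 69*79171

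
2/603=2/603  =  0.00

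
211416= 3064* 69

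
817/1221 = 817/1221=0.67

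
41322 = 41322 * 1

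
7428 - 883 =6545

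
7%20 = 7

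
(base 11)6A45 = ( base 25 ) ejk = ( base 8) 22035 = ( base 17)1ege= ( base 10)9245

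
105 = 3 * 35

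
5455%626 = 447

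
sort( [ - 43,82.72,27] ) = [ - 43, 27, 82.72] 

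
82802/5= 82802/5  =  16560.40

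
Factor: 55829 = 55829^1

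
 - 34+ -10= -44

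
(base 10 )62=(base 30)22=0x3E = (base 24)2E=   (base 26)2a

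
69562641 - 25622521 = 43940120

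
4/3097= 4/3097 = 0.00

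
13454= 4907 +8547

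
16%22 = 16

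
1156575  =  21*55075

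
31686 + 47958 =79644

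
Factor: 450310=2^1*5^1*7^2*919^1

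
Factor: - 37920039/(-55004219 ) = 3^1*41^1*113^( - 1 )* 677^(  -  1)*719^(  -  1)*308293^1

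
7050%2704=1642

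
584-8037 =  - 7453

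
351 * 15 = 5265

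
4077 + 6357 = 10434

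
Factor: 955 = 5^1*191^1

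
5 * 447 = 2235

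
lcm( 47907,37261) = 335349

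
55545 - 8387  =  47158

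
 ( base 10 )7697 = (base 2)1111000010001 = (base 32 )7gh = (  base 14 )2B3B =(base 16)1e11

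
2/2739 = 2/2739 = 0.00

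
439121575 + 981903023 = 1421024598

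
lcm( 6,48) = 48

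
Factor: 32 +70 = 102 = 2^1*3^1*17^1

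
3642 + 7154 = 10796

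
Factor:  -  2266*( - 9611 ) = 21778526 = 2^1*7^1*11^1*103^1*1373^1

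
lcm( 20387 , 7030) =203870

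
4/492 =1/123 = 0.01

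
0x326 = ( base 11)673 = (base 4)30212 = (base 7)2231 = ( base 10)806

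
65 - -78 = 143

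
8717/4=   2179 + 1/4=2179.25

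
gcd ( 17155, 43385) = 5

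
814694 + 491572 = 1306266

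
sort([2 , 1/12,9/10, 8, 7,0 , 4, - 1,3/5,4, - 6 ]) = [  -  6, - 1,0,  1/12, 3/5, 9/10,  2,  4,4, 7, 8 ] 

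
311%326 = 311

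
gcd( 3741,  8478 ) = 3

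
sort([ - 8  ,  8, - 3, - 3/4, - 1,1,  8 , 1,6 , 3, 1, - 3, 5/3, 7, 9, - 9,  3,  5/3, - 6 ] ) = [ - 9, - 8, - 6, - 3 , - 3, - 1, - 3/4, 1,1,1  ,  5/3, 5/3, 3, 3 , 6 , 7,8, 8,9]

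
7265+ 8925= 16190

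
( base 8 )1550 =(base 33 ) QE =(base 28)134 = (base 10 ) 872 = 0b1101101000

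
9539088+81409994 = 90949082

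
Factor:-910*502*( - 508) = 2^4 * 5^1 * 7^1*13^1 * 127^1*251^1= 232064560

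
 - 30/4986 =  - 5/831 = -0.01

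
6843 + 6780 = 13623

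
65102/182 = 32551/91 = 357.70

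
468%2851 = 468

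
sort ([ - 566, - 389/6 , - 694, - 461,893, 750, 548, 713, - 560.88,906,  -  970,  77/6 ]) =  [ - 970, - 694,-566,-560.88, - 461 ,  -  389/6, 77/6,548,713, 750,893,906 ] 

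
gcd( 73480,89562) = 22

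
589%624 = 589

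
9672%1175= 272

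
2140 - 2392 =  -252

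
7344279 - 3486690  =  3857589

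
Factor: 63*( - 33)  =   - 2079=-3^3*7^1 * 11^1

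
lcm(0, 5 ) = 0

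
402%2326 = 402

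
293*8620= 2525660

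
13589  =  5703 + 7886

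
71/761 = 71/761 =0.09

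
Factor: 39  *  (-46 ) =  - 2^1 *3^1*13^1*23^1 = -1794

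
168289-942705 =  - 774416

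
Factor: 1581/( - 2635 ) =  - 3^1 * 5^( -1) = - 3/5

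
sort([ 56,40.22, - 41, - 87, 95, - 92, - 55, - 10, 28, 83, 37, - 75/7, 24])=[ -92 , - 87  , - 55, - 41, - 75/7, - 10 , 24 , 28,37,40.22,56,83,95]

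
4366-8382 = -4016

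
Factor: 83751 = 3^1*27917^1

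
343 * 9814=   3366202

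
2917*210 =612570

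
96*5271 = 506016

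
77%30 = 17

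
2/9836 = 1/4918 = 0.00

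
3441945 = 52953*65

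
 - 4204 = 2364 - 6568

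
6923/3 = 6923/3 = 2307.67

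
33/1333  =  33/1333 = 0.02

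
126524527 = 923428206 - 796903679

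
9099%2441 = 1776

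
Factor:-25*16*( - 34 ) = 13600 =2^5*5^2*17^1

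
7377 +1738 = 9115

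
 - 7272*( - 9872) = 71789184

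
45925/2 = 45925/2 =22962.50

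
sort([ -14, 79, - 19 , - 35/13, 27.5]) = [ - 19  ,-14,-35/13,27.5 , 79 ]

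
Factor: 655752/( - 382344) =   -  307/179=- 179^ ( - 1 )*307^1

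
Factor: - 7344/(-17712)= 17^1*41^( - 1) =17/41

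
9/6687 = 1/743 = 0.00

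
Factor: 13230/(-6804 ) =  - 2^( - 1)*3^( - 2)*5^1*7^1 = - 35/18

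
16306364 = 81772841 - 65466477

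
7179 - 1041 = 6138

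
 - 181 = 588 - 769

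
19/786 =19/786 =0.02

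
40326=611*66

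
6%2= 0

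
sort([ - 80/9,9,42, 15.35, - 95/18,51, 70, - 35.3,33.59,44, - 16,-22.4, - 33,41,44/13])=[ - 35.3, - 33, - 22.4 , - 16 , - 80/9, - 95/18,44/13,9 , 15.35,33.59,  41, 42,44, 51,70] 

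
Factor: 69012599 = 69012599^1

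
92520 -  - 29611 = 122131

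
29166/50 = 583 + 8/25 = 583.32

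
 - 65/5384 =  - 1 + 5319/5384 = - 0.01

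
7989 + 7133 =15122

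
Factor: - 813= - 3^1*271^1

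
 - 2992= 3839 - 6831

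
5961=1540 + 4421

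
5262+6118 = 11380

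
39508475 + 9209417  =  48717892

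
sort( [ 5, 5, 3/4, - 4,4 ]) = [ - 4,3/4, 4,5,5] 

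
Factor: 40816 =2^4*2551^1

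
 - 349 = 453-802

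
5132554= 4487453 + 645101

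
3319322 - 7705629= - 4386307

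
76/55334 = 38/27667 = 0.00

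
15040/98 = 153+ 23/49 = 153.47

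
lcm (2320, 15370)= 122960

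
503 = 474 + 29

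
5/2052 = 5/2052= 0.00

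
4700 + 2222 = 6922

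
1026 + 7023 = 8049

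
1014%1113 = 1014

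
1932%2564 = 1932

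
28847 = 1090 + 27757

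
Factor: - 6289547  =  -11^1 * 571777^1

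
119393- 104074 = 15319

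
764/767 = 764/767 = 1.00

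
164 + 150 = 314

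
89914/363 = 247  +  23/33= 247.70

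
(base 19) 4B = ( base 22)3l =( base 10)87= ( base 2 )1010111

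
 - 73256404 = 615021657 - 688278061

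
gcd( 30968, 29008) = 392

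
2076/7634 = 1038/3817 = 0.27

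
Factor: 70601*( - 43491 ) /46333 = - 438644013/6619  =  -  3^1*17^1*19^1*109^1*4153^1*6619^( - 1)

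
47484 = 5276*9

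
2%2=0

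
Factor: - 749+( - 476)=  -  1225 = - 5^2*7^2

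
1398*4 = 5592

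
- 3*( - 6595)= 19785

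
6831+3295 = 10126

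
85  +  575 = 660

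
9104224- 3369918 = 5734306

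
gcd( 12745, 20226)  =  1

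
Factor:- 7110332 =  - 2^2 * 19^1*93557^1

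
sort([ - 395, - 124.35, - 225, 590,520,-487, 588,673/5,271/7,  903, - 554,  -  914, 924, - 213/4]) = [ - 914, - 554, - 487, -395,-225, - 124.35, - 213/4,271/7, 673/5, 520,588,590,903,924 ] 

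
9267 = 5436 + 3831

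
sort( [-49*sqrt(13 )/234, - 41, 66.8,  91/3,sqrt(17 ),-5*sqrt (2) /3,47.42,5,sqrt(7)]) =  [ - 41, - 5*sqrt( 2)/3, - 49*sqrt( 13 )/234,sqrt( 7 ) , sqrt( 17 ), 5, 91/3,47.42,  66.8]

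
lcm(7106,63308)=696388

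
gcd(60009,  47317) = 1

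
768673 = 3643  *211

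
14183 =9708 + 4475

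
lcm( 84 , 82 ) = 3444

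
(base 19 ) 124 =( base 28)EB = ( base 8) 623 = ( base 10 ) 403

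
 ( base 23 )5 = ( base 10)5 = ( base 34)5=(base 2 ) 101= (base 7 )5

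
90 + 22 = 112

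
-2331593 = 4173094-6504687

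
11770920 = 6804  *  1730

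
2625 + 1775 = 4400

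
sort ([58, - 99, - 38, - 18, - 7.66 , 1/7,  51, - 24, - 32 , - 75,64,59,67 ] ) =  [ - 99, - 75, - 38, - 32, - 24, - 18, - 7.66,1/7,51,58, 59,64, 67]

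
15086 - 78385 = - 63299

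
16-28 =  - 12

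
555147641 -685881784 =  - 130734143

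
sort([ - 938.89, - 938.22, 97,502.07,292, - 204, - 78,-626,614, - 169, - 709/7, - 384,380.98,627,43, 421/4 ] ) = [ - 938.89,  -  938.22,- 626 , - 384, - 204, -169, - 709/7  , - 78 , 43,97, 421/4, 292, 380.98, 502.07, 614 , 627] 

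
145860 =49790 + 96070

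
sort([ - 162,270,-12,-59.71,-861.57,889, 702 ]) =[ - 861.57, - 162, - 59.71, - 12,270,702, 889] 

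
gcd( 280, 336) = 56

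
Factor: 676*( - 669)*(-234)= 2^3 * 3^3* 13^3*223^1 = 105825096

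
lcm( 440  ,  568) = 31240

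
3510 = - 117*( - 30)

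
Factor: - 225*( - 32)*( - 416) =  - 2995200 = -2^10*3^2*5^2 * 13^1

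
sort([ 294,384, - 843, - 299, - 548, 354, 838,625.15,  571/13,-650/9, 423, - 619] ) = [- 843, - 619, - 548, - 299, - 650/9,571/13,  294, 354,384, 423,  625.15,838]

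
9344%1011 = 245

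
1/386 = 1/386 =0.00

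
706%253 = 200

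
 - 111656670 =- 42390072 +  - 69266598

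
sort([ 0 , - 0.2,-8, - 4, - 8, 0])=[ - 8, - 8 , - 4, - 0.2, 0,0 ]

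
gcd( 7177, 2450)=1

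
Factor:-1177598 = - 2^1*43^1*13693^1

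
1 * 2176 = 2176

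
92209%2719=2482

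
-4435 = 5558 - 9993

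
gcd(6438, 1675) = 1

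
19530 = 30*651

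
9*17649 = 158841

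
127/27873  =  127/27873 =0.00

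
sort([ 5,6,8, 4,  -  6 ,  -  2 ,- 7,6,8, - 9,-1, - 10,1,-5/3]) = [-10, - 9 , - 7, - 6, - 2, - 5/3,-1,1,4 , 5,6,6, 8,8]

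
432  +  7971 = 8403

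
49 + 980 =1029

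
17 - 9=8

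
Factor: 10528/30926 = 2^4*47^( - 1 ) = 16/47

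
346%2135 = 346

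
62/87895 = 62/87895 = 0.00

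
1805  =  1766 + 39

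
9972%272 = 180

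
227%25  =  2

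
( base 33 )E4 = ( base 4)13102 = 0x1D2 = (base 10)466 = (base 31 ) f1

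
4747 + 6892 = 11639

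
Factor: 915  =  3^1*5^1*61^1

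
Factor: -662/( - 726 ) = 3^( - 1)*11^( - 2 ) * 331^1 = 331/363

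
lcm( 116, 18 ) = 1044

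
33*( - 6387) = - 210771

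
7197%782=159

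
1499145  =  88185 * 17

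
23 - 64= -41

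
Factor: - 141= - 3^1*47^1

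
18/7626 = 3/1271 = 0.00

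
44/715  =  4/65 = 0.06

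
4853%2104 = 645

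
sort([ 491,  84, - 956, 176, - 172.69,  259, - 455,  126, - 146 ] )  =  [- 956, - 455, - 172.69, - 146,84, 126,176,259, 491] 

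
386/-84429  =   - 1 + 84043/84429 = -0.00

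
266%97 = 72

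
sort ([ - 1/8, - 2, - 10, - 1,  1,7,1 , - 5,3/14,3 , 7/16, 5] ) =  [ - 10 , - 5, - 2, - 1, - 1/8,3/14 , 7/16, 1,1,  3,5, 7] 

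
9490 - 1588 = 7902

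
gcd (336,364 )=28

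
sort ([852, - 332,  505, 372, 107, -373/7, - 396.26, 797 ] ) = [ - 396.26, - 332, - 373/7, 107,372, 505, 797,852]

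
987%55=52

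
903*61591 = 55616673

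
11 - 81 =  - 70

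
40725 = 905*45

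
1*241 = 241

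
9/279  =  1/31 = 0.03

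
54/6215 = 54/6215  =  0.01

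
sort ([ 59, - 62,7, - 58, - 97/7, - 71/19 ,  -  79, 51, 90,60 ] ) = [ - 79, -62, -58,-97/7, - 71/19,  7,51,  59,  60,90 ] 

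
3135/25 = 125 + 2/5= 125.40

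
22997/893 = 22997/893 = 25.75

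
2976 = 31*96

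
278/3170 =139/1585 = 0.09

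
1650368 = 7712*214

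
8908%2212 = 60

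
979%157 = 37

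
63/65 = 63/65 = 0.97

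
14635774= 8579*1706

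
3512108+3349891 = 6861999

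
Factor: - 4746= - 2^1*3^1*7^1*113^1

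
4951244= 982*5042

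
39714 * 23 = 913422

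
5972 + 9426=15398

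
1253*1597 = 2001041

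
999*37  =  36963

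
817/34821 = 817/34821 =0.02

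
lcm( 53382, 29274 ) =907494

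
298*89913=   26794074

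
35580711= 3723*9557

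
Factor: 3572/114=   2^1*3^( -1)*47^1 = 94/3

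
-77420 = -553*140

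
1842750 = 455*4050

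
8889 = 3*2963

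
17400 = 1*17400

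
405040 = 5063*80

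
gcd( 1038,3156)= 6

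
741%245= 6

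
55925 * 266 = 14876050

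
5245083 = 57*92019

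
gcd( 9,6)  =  3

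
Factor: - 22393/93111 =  - 3^( - 1)*7^2 * 41^( - 1)*457^1*757^( - 1) 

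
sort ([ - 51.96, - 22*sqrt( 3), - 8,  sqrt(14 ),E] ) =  [ - 51.96,  -  22*  sqrt( 3 ), - 8,E, sqrt(14 )] 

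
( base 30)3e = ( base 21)4K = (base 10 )104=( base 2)1101000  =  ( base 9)125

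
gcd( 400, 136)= 8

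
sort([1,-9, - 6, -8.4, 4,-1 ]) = [ - 9, - 8.4, - 6, - 1, 1, 4] 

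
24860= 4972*5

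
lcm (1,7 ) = 7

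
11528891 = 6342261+5186630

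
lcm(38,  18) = 342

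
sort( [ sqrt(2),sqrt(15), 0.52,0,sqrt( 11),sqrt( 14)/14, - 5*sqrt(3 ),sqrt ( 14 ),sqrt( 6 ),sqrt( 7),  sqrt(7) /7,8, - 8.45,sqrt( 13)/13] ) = [-5*sqrt( 3), - 8.45, 0, sqrt( 14)/14,sqrt(13)/13,sqrt(7)/7, 0.52,  sqrt( 2 ),sqrt(6 ),sqrt (7) , sqrt( 11),  sqrt( 14) , sqrt( 15),  8] 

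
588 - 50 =538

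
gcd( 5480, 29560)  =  40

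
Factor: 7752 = 2^3*3^1*17^1*19^1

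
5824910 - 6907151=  - 1082241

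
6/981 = 2/327 = 0.01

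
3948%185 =63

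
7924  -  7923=1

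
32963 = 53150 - 20187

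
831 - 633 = 198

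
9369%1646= 1139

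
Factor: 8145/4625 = 1629/925 = 3^2 * 5^ ( - 2)*37^( - 1)*181^1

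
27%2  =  1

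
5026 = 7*718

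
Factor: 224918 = 2^1 *112459^1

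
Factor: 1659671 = 13^1*43^1*2969^1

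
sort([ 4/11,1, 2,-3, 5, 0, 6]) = [ - 3, 0, 4/11,  1,2, 5, 6] 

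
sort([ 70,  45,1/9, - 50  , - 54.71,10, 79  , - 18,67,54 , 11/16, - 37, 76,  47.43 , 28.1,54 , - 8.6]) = [ - 54.71, - 50, - 37, - 18,- 8.6, 1/9, 11/16,10, 28.1, 45, 47.43,54,54,67,70,76,79]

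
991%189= 46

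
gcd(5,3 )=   1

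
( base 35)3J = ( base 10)124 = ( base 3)11121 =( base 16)7c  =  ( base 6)324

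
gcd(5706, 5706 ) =5706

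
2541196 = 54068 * 47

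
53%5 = 3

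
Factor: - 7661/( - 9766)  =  2^( - 1)*19^( - 1 )*47^1 * 163^1*257^( - 1) 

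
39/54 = 13/18  =  0.72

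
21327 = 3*7109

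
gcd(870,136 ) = 2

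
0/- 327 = 0/1 = - 0.00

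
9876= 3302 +6574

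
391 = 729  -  338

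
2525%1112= 301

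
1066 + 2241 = 3307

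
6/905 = 6/905  =  0.01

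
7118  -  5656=1462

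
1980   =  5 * 396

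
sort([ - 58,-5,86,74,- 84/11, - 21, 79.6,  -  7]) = [-58 , - 21, - 84/11,- 7,- 5,74, 79.6,86] 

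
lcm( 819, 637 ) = 5733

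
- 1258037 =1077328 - 2335365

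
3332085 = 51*65335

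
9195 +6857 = 16052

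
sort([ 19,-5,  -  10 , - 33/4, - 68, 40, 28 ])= [ - 68, - 10 , - 33/4, - 5, 19, 28,40 ]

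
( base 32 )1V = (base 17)3c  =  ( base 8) 77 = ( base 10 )63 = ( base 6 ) 143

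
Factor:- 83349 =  - 3^5*7^3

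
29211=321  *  91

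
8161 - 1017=7144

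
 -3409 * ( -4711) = 16059799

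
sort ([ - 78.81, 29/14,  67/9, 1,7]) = [ - 78.81, 1, 29/14,7, 67/9]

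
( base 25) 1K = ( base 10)45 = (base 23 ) 1m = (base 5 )140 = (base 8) 55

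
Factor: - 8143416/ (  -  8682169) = 2^3 * 3^5*47^( - 1)*59^1*71^1*184727^( - 1) 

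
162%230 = 162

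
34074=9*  3786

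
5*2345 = 11725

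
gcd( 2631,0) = 2631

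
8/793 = 8/793 =0.01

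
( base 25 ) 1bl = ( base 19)2A9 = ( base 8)1631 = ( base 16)399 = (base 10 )921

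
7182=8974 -1792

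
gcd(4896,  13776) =48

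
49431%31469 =17962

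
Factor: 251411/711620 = 2^( - 2 )*5^( - 1)*7^( - 1) * 13^(  -  1)*17^( - 1 )*23^( - 1) * 71^1*3541^1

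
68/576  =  17/144= 0.12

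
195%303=195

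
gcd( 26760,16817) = 1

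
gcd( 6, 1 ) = 1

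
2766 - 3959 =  - 1193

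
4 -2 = 2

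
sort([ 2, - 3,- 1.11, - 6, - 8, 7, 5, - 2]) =[ - 8, - 6, - 3,-2,- 1.11, 2,  5,7] 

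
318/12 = 26+ 1/2 = 26.50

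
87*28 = 2436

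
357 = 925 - 568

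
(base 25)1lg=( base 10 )1166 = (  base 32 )14e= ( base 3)1121012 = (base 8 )2216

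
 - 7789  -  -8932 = 1143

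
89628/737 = 8148/67 = 121.61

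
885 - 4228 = - 3343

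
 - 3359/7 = -3359/7 = - 479.86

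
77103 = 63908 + 13195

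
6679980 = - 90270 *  ( - 74 )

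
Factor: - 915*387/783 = - 5^1*29^(-1)*43^1*61^1 =- 13115/29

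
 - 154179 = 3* ( - 51393)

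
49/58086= 7/8298 = 0.00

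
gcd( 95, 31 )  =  1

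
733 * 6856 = 5025448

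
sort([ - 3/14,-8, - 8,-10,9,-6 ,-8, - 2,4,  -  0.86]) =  [ - 10,  -  8,-8,  -  8, - 6,-2, - 0.86, - 3/14, 4,9]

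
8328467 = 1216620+7111847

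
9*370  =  3330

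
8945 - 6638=2307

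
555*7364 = 4087020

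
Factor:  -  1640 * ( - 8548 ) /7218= 2^4*3^(-2 ) * 5^1 * 41^1*401^(-1 ) * 2137^1=7009360/3609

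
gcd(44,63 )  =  1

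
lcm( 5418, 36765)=514710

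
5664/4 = 1416 = 1416.00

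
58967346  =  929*63474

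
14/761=14/761 = 0.02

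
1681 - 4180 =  - 2499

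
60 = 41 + 19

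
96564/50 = 1931  +  7/25=1931.28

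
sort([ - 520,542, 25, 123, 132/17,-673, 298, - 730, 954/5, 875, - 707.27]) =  [- 730, - 707.27, - 673, - 520, 132/17, 25,123, 954/5,298, 542, 875 ]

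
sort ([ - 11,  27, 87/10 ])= [ - 11,87/10 , 27 ] 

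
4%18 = 4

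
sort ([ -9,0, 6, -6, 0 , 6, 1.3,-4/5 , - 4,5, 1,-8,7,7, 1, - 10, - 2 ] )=[  -  10, -9, - 8, - 6, - 4,- 2,  -  4/5,0,0,1,1,1.3 , 5, 6, 6,7,7]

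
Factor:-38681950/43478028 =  - 2^( - 1 )*3^ ( - 2)* 5^2 * 11^( - 1)*137^1*5647^1 * 109793^ ( - 1) = - 19340975/21739014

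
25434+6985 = 32419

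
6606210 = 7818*845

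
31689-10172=21517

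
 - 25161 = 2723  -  27884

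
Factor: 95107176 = 2^3*3^3 * 440311^1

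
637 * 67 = 42679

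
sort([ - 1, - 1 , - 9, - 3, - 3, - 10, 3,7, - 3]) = [ - 10, - 9,-3, - 3, - 3, - 1, - 1, 3, 7 ]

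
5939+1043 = 6982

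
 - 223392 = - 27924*8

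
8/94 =4/47 =0.09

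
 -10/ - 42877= 10/42877= 0.00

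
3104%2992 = 112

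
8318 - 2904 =5414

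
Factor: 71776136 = 2^3*179^1*50123^1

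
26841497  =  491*54667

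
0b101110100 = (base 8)564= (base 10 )372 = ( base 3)111210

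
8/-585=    - 8/585 = - 0.01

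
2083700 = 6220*335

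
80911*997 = 80668267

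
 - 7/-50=7/50= 0.14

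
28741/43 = 28741/43 = 668.40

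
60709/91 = 667 + 12/91 = 667.13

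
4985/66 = 75 + 35/66=75.53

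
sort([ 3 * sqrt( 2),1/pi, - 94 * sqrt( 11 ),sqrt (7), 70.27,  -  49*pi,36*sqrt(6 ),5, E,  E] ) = [ - 94*sqrt(11), - 49*pi,  1/pi,sqrt(7 ),E , E, 3*sqrt(2), 5,70.27, 36*sqrt ( 6 )]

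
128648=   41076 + 87572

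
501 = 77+424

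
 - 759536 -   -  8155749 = 7396213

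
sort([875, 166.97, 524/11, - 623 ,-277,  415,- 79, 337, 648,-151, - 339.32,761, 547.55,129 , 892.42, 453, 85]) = [ -623,-339.32,- 277,-151, - 79,  524/11, 85,129,166.97 , 337,415,453,  547.55, 648, 761,875 , 892.42 ] 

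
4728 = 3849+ 879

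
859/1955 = 859/1955 = 0.44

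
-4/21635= - 4/21635 = - 0.00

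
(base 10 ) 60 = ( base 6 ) 140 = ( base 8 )74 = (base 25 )2a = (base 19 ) 33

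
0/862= 0=0.00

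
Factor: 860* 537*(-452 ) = -2^4*3^1*5^1*43^1*113^1*179^1  =  - 208742640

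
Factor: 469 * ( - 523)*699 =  - 171455613 = - 3^1*7^1 *67^1*233^1*523^1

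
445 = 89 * 5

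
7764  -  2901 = 4863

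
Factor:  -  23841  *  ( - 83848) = 2^3 * 3^3*47^1* 223^1*883^1 = 1999020168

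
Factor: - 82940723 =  - 97^1*855059^1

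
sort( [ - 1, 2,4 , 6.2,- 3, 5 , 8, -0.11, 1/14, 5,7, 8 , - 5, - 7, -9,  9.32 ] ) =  [ - 9, - 7,-5,-3  , - 1 , - 0.11,1/14, 2,4,  5, 5,6.2 , 7, 8, 8 , 9.32]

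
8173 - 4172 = 4001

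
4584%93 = 27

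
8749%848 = 269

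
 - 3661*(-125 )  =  457625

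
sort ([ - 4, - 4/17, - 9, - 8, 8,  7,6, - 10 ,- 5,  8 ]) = [ - 10, - 9, - 8, - 5, - 4, - 4/17,6,7,  8, 8] 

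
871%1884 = 871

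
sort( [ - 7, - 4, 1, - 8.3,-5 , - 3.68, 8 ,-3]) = [-8.3, -7,-5 , - 4,-3.68,-3,  1,8 ] 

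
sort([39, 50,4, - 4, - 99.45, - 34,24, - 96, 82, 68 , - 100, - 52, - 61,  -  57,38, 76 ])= [ - 100,  -  99.45,  -  96, - 61, - 57, - 52, - 34, - 4, 4, 24,  38, 39, 50,68,76, 82] 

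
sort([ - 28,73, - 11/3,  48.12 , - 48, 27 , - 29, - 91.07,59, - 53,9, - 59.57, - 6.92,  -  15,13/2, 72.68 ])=[ - 91.07, - 59.57, - 53 , - 48, - 29 , - 28, - 15 , -6.92, - 11/3, 13/2 , 9,27 , 48.12,  59, 72.68 , 73] 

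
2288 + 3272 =5560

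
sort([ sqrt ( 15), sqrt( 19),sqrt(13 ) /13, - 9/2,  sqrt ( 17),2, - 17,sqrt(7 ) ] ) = [ - 17, - 9/2,sqrt(13)/13,2,sqrt( 7), sqrt( 15), sqrt(17),sqrt (19) ]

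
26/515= 26/515=0.05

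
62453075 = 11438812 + 51014263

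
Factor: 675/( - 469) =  - 3^3*5^2*7^( - 1 )*67^( - 1 ) 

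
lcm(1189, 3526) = 102254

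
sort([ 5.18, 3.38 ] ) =[3.38,5.18]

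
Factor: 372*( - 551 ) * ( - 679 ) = 139175988=2^2*3^1*7^1*19^1*29^1*31^1 * 97^1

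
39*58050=2263950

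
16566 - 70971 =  - 54405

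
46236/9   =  5137+ 1/3 = 5137.33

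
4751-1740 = 3011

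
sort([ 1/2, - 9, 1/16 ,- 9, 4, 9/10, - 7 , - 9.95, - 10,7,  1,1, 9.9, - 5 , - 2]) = [ - 10, -9.95, - 9, - 9, - 7, - 5 , - 2,1/16,1/2 , 9/10, 1, 1 , 4,7,9.9]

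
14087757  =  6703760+7383997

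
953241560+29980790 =983222350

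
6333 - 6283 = 50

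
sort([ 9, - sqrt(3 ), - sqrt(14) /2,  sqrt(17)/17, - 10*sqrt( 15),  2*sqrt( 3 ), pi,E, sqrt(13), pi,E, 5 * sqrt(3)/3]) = [ -10*sqrt( 15 ), - sqrt ( 14) /2, - sqrt(3), sqrt(17)/17, E,E, 5*sqrt( 3)/3,pi,pi,2 * sqrt( 3), sqrt(13 ), 9]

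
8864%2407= 1643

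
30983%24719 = 6264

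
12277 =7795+4482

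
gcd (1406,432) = 2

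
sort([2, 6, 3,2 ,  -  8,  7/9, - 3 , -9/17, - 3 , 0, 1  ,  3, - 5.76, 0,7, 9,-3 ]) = [ - 8, - 5.76, - 3,-3, - 3, - 9/17,0, 0, 7/9 , 1, 2, 2, 3,3, 6, 7,9]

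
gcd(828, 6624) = 828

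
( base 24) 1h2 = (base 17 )370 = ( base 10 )986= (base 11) 817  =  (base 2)1111011010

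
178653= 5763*31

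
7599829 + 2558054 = 10157883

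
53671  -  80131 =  - 26460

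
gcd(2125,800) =25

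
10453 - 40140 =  - 29687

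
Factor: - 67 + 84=17  =  17^1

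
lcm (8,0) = 0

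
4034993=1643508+2391485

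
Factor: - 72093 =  - 3^1*  7^1*3433^1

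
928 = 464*2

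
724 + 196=920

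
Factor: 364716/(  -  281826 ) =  - 2^1*11^1*17^( - 1 ) =- 22/17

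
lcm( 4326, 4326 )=4326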